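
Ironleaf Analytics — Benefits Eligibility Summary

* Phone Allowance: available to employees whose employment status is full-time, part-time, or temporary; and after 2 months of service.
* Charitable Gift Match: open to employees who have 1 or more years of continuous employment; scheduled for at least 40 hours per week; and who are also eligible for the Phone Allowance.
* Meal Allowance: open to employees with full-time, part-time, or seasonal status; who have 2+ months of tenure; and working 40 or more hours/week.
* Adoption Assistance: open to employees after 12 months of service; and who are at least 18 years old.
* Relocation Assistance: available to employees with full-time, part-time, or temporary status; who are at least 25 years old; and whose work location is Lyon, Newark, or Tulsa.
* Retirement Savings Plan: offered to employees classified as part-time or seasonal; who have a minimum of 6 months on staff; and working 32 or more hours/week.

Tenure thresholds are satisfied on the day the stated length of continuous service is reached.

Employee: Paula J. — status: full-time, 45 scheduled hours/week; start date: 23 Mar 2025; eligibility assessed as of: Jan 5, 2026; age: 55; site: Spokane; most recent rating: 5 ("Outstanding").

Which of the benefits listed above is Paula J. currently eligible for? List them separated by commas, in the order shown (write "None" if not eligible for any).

Phone Allowance, Meal Allowance

Service from 23 Mar 2025 to Jan 5, 2026: 288 days.
Phone Allowance — status full-time ✓; service 288 days ≥ 2 months (≈60 days) ✓ → eligible.
Charitable Gift Match — service 288 days < 1 year (≈365 days) ✗ → not eligible.
Meal Allowance — status full-time ✓; service 288 days ≥ 2 months (≈60 days) ✓; 45 hrs/wk ≥ 40 ✓ → eligible.
Adoption Assistance — service 288 days < 12 months (≈360 days) ✗ → not eligible.
Relocation Assistance — status full-time ✓; age 55 ≥ 25 ✓; site Spokane ✗ (not Lyon, Newark, or Tulsa) → not eligible.
Retirement Savings Plan — status full-time ✗ (requires part-time or seasonal) → not eligible.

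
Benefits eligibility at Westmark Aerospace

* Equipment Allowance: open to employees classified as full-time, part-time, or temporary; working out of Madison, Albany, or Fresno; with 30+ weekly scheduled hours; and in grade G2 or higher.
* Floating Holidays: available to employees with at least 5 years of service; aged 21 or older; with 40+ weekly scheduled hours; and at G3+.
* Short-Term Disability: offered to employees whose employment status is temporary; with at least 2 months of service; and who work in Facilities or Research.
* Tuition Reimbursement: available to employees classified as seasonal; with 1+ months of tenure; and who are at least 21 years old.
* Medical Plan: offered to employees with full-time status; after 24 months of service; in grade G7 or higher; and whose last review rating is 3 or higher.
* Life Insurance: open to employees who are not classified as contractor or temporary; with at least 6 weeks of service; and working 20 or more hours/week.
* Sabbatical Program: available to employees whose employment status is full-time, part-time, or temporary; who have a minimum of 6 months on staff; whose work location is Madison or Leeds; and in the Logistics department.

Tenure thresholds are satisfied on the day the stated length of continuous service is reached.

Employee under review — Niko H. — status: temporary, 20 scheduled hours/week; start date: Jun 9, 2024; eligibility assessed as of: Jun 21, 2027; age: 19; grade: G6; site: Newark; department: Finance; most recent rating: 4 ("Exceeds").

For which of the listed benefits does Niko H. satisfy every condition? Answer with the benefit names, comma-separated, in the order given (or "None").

None

Service from Jun 9, 2024 to Jun 21, 2027: 1107 days.
Equipment Allowance — status temporary ✓; site Newark ✗ (not Madison, Albany, or Fresno) → not eligible.
Floating Holidays — service 1107 days < 5 years (≈1825 days) ✗ → not eligible.
Short-Term Disability — status temporary ✓; service 1107 days ≥ 2 months (≈60 days) ✓; dept Finance ✗ → not eligible.
Tuition Reimbursement — status temporary ✗ (requires seasonal) → not eligible.
Medical Plan — status temporary ✗ (requires full-time) → not eligible.
Life Insurance — status temporary ✗ (excluded) → not eligible.
Sabbatical Program — status temporary ✓; service 1107 days ≥ 6 months (≈180 days) ✓; site Newark ✗ (not Madison or Leeds) → not eligible.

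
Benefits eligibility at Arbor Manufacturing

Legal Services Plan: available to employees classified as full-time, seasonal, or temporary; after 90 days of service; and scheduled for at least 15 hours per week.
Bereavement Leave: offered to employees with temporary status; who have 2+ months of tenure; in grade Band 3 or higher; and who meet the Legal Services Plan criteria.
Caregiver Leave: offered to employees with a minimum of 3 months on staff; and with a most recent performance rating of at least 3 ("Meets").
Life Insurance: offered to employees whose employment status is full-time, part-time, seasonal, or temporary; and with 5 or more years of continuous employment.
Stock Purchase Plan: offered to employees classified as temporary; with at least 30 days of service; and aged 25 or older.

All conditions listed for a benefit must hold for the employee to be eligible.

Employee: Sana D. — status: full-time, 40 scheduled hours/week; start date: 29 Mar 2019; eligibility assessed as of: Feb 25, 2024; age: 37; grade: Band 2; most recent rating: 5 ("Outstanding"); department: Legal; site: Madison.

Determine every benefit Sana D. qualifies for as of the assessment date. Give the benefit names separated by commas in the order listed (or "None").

Service from 29 Mar 2019 to Feb 25, 2024: 1794 days.
Legal Services Plan — status full-time ✓; service 1794 days ≥ 90 days ✓; 40 hrs/wk ≥ 15 ✓ → eligible.
Bereavement Leave — status full-time ✗ (requires temporary) → not eligible.
Caregiver Leave — service 1794 days ≥ 3 months (≈90 days) ✓; rating 5 ≥ 3 ✓ → eligible.
Life Insurance — status full-time ✓; service 1794 days < 5 years (≈1825 days) ✗ → not eligible.
Stock Purchase Plan — status full-time ✗ (requires temporary) → not eligible.

Legal Services Plan, Caregiver Leave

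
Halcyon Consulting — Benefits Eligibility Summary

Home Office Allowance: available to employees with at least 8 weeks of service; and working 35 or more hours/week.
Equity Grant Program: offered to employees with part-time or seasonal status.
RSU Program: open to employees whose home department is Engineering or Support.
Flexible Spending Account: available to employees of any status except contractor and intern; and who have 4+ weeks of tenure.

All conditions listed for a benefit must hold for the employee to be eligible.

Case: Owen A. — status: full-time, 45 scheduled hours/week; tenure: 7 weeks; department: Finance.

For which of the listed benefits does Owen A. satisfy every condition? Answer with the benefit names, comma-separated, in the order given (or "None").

Home Office Allowance — service 7 weeks < 8 weeks ✗ → not eligible.
Equity Grant Program — status full-time ✗ (requires part-time or seasonal) → not eligible.
RSU Program — dept Finance ✗ → not eligible.
Flexible Spending Account — status full-time ✓ (not excluded); service 7 weeks ≥ 4 weeks ✓ → eligible.

Flexible Spending Account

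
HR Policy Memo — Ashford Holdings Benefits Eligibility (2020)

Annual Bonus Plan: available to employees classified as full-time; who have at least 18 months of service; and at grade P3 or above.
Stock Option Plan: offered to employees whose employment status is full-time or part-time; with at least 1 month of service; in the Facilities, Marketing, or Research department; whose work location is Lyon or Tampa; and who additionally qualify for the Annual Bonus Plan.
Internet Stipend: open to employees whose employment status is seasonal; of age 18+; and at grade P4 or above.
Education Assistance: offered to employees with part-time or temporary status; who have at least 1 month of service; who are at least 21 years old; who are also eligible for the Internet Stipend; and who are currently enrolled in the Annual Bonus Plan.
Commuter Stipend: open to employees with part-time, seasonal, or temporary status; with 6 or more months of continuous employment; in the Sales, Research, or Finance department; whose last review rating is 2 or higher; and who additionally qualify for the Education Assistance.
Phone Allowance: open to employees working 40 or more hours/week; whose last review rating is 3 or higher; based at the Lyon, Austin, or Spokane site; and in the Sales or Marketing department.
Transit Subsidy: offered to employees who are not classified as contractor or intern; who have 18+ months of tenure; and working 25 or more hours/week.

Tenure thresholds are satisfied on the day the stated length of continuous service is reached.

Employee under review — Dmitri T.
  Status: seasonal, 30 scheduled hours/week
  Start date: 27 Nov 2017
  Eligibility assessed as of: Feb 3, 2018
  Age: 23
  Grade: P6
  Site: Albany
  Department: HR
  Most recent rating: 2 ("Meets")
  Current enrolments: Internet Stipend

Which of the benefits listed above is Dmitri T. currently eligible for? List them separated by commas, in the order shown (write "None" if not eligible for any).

Internet Stipend

Service from 27 Nov 2017 to Feb 3, 2018: 68 days.
Annual Bonus Plan — status seasonal ✗ (requires full-time) → not eligible.
Stock Option Plan — status seasonal ✗ (requires full-time or part-time) → not eligible.
Internet Stipend — status seasonal ✓; age 23 ≥ 18 ✓; grade P6 ≥ P4 ✓ → eligible.
Education Assistance — status seasonal ✗ (requires part-time or temporary) → not eligible.
Commuter Stipend — status seasonal ✓; service 68 days < 6 months (≈180 days) ✗ → not eligible.
Phone Allowance — 30 hrs/wk < 40 ✗ → not eligible.
Transit Subsidy — status seasonal ✓ (not excluded); service 68 days < 18 months (≈540 days) ✗ → not eligible.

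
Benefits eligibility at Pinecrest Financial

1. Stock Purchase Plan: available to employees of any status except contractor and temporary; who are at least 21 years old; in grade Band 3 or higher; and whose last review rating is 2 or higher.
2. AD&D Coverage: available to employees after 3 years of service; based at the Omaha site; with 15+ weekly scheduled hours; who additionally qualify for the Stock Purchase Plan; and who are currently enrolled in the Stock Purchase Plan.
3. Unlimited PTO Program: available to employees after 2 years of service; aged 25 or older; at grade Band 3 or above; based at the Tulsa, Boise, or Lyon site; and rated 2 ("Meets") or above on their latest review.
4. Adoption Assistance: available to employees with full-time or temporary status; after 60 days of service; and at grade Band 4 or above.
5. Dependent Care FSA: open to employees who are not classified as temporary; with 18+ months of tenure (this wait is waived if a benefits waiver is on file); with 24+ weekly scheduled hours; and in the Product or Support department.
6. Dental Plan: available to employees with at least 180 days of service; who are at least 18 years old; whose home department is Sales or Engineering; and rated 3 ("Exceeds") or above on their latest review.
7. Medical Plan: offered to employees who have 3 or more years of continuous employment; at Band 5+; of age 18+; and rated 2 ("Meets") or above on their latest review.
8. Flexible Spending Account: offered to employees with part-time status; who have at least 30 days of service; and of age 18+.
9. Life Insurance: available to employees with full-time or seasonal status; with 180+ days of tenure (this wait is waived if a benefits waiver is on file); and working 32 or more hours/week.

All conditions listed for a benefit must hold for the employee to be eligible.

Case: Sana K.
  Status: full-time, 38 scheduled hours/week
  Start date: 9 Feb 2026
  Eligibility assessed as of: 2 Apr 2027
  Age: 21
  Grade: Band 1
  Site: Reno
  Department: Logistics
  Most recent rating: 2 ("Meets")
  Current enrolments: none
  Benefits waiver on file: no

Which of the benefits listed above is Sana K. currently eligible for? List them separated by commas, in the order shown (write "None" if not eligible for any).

Service from 9 Feb 2026 to 2 Apr 2027: 417 days.
Stock Purchase Plan — status full-time ✓ (not excluded); age 21 ≥ 21 ✓; grade Band 1 < Band 3 ✗ → not eligible.
AD&D Coverage — service 417 days < 3 years (≈1095 days) ✗ → not eligible.
Unlimited PTO Program — service 417 days < 2 years (≈730 days) ✗ → not eligible.
Adoption Assistance — status full-time ✓; service 417 days ≥ 60 days ✓; grade Band 1 < Band 4 ✗ → not eligible.
Dependent Care FSA — status full-time ✓ (not excluded); no waiver, service 417 days < 18 months (≈540 days) ✗ → not eligible.
Dental Plan — service 417 days ≥ 180 days ✓; age 21 ≥ 18 ✓; dept Logistics ✗ → not eligible.
Medical Plan — service 417 days < 3 years (≈1095 days) ✗ → not eligible.
Flexible Spending Account — status full-time ✗ (requires part-time) → not eligible.
Life Insurance — status full-time ✓; no waiver, service 417 days ≥ 180 days ✓; 38 hrs/wk ≥ 32 ✓ → eligible.

Life Insurance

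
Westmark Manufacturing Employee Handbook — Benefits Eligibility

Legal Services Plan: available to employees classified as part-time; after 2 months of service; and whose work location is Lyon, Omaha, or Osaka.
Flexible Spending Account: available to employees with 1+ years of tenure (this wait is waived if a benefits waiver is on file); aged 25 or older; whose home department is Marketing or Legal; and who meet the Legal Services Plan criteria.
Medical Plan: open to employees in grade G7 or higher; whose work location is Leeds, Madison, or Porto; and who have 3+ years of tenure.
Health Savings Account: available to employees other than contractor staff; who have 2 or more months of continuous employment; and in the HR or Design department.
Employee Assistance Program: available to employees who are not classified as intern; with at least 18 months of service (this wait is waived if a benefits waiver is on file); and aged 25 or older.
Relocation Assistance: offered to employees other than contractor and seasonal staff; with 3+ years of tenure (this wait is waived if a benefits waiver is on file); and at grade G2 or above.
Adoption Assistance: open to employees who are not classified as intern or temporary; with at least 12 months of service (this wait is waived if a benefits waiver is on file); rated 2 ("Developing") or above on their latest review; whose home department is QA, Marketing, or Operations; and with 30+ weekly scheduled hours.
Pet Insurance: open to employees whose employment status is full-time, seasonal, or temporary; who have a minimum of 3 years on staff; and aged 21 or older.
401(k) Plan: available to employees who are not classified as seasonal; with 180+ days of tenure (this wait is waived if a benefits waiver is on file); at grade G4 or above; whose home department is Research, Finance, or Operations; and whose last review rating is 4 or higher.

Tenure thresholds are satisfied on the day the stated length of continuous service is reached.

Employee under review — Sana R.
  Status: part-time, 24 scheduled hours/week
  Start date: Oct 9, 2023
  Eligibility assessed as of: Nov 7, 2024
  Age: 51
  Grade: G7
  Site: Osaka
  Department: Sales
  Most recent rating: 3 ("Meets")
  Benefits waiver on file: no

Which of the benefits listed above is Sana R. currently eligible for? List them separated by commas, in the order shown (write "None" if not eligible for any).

Service from Oct 9, 2023 to Nov 7, 2024: 395 days.
Legal Services Plan — status part-time ✓; service 395 days ≥ 2 months (≈60 days) ✓; site Osaka ✓ → eligible.
Flexible Spending Account — no waiver, service 395 days ≥ 1 year (≈365 days) ✓; age 51 ≥ 25 ✓; dept Sales ✗ → not eligible.
Medical Plan — grade G7 ≥ G7 ✓; site Osaka ✗ (not Leeds, Madison, or Porto) → not eligible.
Health Savings Account — status part-time ✓ (not excluded); service 395 days ≥ 2 months (≈60 days) ✓; dept Sales ✗ → not eligible.
Employee Assistance Program — status part-time ✓ (not excluded); no waiver, service 395 days < 18 months (≈540 days) ✗ → not eligible.
Relocation Assistance — status part-time ✓ (not excluded); no waiver, service 395 days < 3 years (≈1095 days) ✗ → not eligible.
Adoption Assistance — status part-time ✓ (not excluded); no waiver, service 395 days ≥ 12 months (≈360 days) ✓; rating 3 ≥ 2 ✓; dept Sales ✗ → not eligible.
Pet Insurance — status part-time ✗ (requires full-time, seasonal, or temporary) → not eligible.
401(k) Plan — status part-time ✓ (not excluded); no waiver, service 395 days ≥ 180 days ✓; grade G7 ≥ G4 ✓; dept Sales ✗ → not eligible.

Legal Services Plan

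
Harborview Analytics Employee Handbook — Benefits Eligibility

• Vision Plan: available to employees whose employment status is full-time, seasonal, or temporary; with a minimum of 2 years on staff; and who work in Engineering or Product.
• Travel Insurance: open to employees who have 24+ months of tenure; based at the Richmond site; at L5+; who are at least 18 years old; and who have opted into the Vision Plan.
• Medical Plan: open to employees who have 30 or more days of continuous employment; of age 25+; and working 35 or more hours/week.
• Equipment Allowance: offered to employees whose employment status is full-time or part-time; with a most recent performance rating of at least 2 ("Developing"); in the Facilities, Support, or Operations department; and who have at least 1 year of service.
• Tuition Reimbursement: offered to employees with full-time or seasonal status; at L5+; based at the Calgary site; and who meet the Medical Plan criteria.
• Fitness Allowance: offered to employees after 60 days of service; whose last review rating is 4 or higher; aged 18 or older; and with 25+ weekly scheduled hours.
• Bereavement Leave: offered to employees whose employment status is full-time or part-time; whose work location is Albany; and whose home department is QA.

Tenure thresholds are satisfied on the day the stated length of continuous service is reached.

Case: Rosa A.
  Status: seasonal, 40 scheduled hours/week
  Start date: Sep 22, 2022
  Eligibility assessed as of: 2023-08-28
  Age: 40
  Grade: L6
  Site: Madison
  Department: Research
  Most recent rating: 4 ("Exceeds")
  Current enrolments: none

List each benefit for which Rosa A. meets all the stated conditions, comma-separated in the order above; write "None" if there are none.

Service from Sep 22, 2022 to 2023-08-28: 340 days.
Vision Plan — status seasonal ✓; service 340 days < 2 years (≈730 days) ✗ → not eligible.
Travel Insurance — service 340 days < 24 months (≈720 days) ✗ → not eligible.
Medical Plan — service 340 days ≥ 30 days ✓; age 40 ≥ 25 ✓; 40 hrs/wk ≥ 35 ✓ → eligible.
Equipment Allowance — status seasonal ✗ (requires full-time or part-time) → not eligible.
Tuition Reimbursement — status seasonal ✓; grade L6 ≥ L5 ✓; site Madison ✗ (not Calgary) → not eligible.
Fitness Allowance — service 340 days ≥ 60 days ✓; rating 4 ≥ 4 ✓; age 40 ≥ 18 ✓; 40 hrs/wk ≥ 25 ✓ → eligible.
Bereavement Leave — status seasonal ✗ (requires full-time or part-time) → not eligible.

Medical Plan, Fitness Allowance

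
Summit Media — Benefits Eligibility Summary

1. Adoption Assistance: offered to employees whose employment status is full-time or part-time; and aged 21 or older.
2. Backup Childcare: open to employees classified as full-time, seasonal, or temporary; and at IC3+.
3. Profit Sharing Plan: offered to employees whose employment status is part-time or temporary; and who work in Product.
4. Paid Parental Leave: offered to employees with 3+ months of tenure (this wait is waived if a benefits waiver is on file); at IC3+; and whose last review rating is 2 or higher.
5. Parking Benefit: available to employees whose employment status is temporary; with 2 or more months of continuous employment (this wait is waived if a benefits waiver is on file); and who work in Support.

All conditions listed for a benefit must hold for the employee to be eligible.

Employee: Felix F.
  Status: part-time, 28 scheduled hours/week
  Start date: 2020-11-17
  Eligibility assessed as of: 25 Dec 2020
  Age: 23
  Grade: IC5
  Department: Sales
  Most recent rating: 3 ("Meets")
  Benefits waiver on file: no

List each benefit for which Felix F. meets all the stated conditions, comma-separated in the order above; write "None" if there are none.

Adoption Assistance

Service from 2020-11-17 to 25 Dec 2020: 38 days.
Adoption Assistance — status part-time ✓; age 23 ≥ 21 ✓ → eligible.
Backup Childcare — status part-time ✗ (requires full-time, seasonal, or temporary) → not eligible.
Profit Sharing Plan — status part-time ✓; dept Sales ✗ → not eligible.
Paid Parental Leave — no waiver, service 38 days < 3 months (≈90 days) ✗ → not eligible.
Parking Benefit — status part-time ✗ (requires temporary) → not eligible.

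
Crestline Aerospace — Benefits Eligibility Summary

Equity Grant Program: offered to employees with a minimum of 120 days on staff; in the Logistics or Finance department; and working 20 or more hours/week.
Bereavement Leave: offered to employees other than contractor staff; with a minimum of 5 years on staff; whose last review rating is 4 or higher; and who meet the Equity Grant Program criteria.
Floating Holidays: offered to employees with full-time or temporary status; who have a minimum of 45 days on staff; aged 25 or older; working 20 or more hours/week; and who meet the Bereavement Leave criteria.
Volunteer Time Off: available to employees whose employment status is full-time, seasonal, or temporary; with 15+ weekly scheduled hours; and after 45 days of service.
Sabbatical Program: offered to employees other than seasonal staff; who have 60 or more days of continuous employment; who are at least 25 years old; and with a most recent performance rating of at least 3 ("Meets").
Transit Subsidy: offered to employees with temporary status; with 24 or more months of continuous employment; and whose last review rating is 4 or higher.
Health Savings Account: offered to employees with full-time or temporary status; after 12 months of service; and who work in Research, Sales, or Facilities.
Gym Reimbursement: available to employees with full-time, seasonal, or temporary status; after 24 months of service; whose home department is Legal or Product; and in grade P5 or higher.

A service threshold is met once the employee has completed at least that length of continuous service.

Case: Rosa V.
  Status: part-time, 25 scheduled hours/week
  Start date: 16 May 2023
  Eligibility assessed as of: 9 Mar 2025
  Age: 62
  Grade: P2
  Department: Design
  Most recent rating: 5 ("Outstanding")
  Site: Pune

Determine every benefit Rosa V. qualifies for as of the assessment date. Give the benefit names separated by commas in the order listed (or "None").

Service from 16 May 2023 to 9 Mar 2025: 663 days.
Equity Grant Program — service 663 days ≥ 120 days ✓; dept Design ✗ → not eligible.
Bereavement Leave — status part-time ✓ (not excluded); service 663 days < 5 years (≈1825 days) ✗ → not eligible.
Floating Holidays — status part-time ✗ (requires full-time or temporary) → not eligible.
Volunteer Time Off — status part-time ✗ (requires full-time, seasonal, or temporary) → not eligible.
Sabbatical Program — status part-time ✓ (not excluded); service 663 days ≥ 60 days ✓; age 62 ≥ 25 ✓; rating 5 ≥ 3 ✓ → eligible.
Transit Subsidy — status part-time ✗ (requires temporary) → not eligible.
Health Savings Account — status part-time ✗ (requires full-time or temporary) → not eligible.
Gym Reimbursement — status part-time ✗ (requires full-time, seasonal, or temporary) → not eligible.

Sabbatical Program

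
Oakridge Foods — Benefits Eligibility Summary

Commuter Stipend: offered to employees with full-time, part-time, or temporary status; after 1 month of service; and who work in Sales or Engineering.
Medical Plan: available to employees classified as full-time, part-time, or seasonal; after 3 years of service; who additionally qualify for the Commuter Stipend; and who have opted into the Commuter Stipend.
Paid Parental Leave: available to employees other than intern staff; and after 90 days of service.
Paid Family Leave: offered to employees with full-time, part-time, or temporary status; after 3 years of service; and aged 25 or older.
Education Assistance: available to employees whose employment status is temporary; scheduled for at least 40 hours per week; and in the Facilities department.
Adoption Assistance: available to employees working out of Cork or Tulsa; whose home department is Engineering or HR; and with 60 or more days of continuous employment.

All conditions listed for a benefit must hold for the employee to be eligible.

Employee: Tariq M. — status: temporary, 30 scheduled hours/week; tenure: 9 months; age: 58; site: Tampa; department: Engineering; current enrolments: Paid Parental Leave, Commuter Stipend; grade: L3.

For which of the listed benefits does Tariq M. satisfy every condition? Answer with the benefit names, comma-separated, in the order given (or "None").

Commuter Stipend — status temporary ✓; service 9 months ≥ 1 month ✓; dept Engineering ✓ → eligible.
Medical Plan — status temporary ✗ (requires full-time, part-time, or seasonal) → not eligible.
Paid Parental Leave — status temporary ✓ (not excluded); service 9 months ≥ 90 days ✓ → eligible.
Paid Family Leave — status temporary ✓; service 9 months < 3 years (≈1095 days) ✗ → not eligible.
Education Assistance — status temporary ✓; 30 hrs/wk < 40 ✗ → not eligible.
Adoption Assistance — site Tampa ✗ (not Cork or Tulsa) → not eligible.

Commuter Stipend, Paid Parental Leave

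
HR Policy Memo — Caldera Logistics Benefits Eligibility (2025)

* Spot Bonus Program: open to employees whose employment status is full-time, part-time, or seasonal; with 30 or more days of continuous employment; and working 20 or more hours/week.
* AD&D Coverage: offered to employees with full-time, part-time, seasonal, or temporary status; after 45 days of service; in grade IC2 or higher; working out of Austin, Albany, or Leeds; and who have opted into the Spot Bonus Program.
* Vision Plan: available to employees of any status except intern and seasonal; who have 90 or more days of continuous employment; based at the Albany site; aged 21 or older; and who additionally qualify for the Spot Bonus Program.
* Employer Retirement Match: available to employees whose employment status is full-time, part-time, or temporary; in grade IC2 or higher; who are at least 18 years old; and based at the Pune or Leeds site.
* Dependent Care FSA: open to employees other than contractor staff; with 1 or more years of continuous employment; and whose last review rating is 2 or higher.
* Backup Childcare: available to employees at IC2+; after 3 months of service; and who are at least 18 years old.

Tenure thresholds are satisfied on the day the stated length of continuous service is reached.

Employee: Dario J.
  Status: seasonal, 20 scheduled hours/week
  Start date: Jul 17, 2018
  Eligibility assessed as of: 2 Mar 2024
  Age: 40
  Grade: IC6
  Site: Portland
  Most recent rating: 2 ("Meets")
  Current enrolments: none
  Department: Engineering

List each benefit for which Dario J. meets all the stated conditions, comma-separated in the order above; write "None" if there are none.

Spot Bonus Program, Dependent Care FSA, Backup Childcare

Service from Jul 17, 2018 to 2 Mar 2024: 2055 days.
Spot Bonus Program — status seasonal ✓; service 2055 days ≥ 30 days ✓; 20 hrs/wk ≥ 20 ✓ → eligible.
AD&D Coverage — status seasonal ✓; service 2055 days ≥ 45 days ✓; grade IC6 ≥ IC2 ✓; site Portland ✗ (not Austin, Albany, or Leeds) → not eligible.
Vision Plan — status seasonal ✗ (excluded) → not eligible.
Employer Retirement Match — status seasonal ✗ (requires full-time, part-time, or temporary) → not eligible.
Dependent Care FSA — status seasonal ✓ (not excluded); service 2055 days ≥ 1 year (≈365 days) ✓; rating 2 ≥ 2 ✓ → eligible.
Backup Childcare — grade IC6 ≥ IC2 ✓; service 2055 days ≥ 3 months (≈90 days) ✓; age 40 ≥ 18 ✓ → eligible.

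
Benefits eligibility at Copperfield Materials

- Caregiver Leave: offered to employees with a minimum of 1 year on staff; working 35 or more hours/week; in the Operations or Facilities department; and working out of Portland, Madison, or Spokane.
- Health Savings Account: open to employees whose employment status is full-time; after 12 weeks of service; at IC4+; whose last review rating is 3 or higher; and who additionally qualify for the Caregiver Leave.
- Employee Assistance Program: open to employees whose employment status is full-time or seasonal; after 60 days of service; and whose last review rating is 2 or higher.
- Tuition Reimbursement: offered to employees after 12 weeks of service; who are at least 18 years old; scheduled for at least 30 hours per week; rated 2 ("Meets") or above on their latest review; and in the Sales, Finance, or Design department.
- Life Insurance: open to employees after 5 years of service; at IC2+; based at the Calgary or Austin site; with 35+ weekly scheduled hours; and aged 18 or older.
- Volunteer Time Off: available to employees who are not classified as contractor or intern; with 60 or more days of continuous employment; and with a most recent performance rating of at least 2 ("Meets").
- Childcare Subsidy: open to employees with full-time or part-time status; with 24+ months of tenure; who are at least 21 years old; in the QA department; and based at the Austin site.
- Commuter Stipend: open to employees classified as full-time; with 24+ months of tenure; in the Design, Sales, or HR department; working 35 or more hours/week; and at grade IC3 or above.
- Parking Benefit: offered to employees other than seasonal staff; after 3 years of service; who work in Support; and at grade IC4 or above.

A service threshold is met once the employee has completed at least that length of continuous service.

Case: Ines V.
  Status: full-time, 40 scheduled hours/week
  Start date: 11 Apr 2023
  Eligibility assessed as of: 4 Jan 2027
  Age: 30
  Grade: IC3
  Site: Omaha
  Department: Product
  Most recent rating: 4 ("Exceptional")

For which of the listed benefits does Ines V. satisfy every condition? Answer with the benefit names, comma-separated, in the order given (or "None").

Employee Assistance Program, Volunteer Time Off

Service from 11 Apr 2023 to 4 Jan 2027: 1364 days.
Caregiver Leave — service 1364 days ≥ 1 year (≈365 days) ✓; 40 hrs/wk ≥ 35 ✓; dept Product ✗ → not eligible.
Health Savings Account — status full-time ✓; service 1364 days ≥ 12 weeks (≈84 days) ✓; grade IC3 < IC4 ✗ → not eligible.
Employee Assistance Program — status full-time ✓; service 1364 days ≥ 60 days ✓; rating 4 ≥ 2 ✓ → eligible.
Tuition Reimbursement — service 1364 days ≥ 12 weeks (≈84 days) ✓; age 30 ≥ 18 ✓; 40 hrs/wk ≥ 30 ✓; rating 4 ≥ 2 ✓; dept Product ✗ → not eligible.
Life Insurance — service 1364 days < 5 years (≈1825 days) ✗ → not eligible.
Volunteer Time Off — status full-time ✓ (not excluded); service 1364 days ≥ 60 days ✓; rating 4 ≥ 2 ✓ → eligible.
Childcare Subsidy — status full-time ✓; service 1364 days ≥ 24 months (≈720 days) ✓; age 30 ≥ 21 ✓; dept Product ✗ → not eligible.
Commuter Stipend — status full-time ✓; service 1364 days ≥ 24 months (≈720 days) ✓; dept Product ✗ → not eligible.
Parking Benefit — status full-time ✓ (not excluded); service 1364 days ≥ 3 years (≈1095 days) ✓; dept Product ✗ → not eligible.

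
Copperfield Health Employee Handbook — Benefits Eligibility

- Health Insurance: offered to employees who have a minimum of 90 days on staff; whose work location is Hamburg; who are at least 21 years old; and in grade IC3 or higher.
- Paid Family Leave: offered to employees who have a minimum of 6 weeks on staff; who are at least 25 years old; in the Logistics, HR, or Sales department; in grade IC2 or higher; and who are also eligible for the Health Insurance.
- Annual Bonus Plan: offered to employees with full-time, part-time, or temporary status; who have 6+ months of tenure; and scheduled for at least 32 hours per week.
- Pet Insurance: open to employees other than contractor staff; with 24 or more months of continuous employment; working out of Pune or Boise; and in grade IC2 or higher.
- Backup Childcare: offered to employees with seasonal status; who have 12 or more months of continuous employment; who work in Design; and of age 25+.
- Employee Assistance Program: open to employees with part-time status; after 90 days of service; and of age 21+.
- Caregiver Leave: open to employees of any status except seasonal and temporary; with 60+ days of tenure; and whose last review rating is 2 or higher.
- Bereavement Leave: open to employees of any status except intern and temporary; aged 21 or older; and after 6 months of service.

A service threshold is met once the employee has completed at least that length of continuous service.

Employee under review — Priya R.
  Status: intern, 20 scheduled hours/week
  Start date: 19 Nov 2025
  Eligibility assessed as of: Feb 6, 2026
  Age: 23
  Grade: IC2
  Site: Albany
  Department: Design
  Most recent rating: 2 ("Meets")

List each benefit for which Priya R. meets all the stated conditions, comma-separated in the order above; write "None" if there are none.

Caregiver Leave

Service from 19 Nov 2025 to Feb 6, 2026: 79 days.
Health Insurance — service 79 days < 90 days ✗ → not eligible.
Paid Family Leave — service 79 days ≥ 6 weeks (≈42 days) ✓; age 23 < 25 ✗ → not eligible.
Annual Bonus Plan — status intern ✗ (requires full-time, part-time, or temporary) → not eligible.
Pet Insurance — status intern ✓ (not excluded); service 79 days < 24 months (≈720 days) ✗ → not eligible.
Backup Childcare — status intern ✗ (requires seasonal) → not eligible.
Employee Assistance Program — status intern ✗ (requires part-time) → not eligible.
Caregiver Leave — status intern ✓ (not excluded); service 79 days ≥ 60 days ✓; rating 2 ≥ 2 ✓ → eligible.
Bereavement Leave — status intern ✗ (excluded) → not eligible.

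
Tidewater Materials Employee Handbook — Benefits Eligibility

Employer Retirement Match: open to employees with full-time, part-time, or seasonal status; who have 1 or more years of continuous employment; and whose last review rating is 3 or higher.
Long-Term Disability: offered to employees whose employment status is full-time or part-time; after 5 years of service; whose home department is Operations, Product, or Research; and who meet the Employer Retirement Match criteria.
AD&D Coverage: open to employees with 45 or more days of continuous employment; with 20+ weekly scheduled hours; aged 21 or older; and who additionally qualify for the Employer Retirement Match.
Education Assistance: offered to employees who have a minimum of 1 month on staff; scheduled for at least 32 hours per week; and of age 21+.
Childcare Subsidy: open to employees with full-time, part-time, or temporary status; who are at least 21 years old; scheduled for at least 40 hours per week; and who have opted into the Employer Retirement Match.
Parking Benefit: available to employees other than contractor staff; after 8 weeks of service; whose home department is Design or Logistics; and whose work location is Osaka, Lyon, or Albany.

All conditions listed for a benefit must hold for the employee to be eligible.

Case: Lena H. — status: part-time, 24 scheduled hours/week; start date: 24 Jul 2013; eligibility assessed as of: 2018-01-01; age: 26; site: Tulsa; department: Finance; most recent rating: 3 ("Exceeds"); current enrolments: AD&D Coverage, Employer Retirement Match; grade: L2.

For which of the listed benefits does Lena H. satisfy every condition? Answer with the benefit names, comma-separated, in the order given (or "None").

Service from 24 Jul 2013 to 2018-01-01: 1622 days.
Employer Retirement Match — status part-time ✓; service 1622 days ≥ 1 year (≈365 days) ✓; rating 3 ≥ 3 ✓ → eligible.
Long-Term Disability — status part-time ✓; service 1622 days < 5 years (≈1825 days) ✗ → not eligible.
AD&D Coverage — service 1622 days ≥ 45 days ✓; 24 hrs/wk ≥ 20 ✓; age 26 ≥ 21 ✓; eligible for Employer Retirement Match ✓ → eligible.
Education Assistance — service 1622 days ≥ 1 month (≈30 days) ✓; 24 hrs/wk < 32 ✗ → not eligible.
Childcare Subsidy — status part-time ✓; age 26 ≥ 21 ✓; 24 hrs/wk < 40 ✗ → not eligible.
Parking Benefit — status part-time ✓ (not excluded); service 1622 days ≥ 8 weeks (≈56 days) ✓; dept Finance ✗ → not eligible.

Employer Retirement Match, AD&D Coverage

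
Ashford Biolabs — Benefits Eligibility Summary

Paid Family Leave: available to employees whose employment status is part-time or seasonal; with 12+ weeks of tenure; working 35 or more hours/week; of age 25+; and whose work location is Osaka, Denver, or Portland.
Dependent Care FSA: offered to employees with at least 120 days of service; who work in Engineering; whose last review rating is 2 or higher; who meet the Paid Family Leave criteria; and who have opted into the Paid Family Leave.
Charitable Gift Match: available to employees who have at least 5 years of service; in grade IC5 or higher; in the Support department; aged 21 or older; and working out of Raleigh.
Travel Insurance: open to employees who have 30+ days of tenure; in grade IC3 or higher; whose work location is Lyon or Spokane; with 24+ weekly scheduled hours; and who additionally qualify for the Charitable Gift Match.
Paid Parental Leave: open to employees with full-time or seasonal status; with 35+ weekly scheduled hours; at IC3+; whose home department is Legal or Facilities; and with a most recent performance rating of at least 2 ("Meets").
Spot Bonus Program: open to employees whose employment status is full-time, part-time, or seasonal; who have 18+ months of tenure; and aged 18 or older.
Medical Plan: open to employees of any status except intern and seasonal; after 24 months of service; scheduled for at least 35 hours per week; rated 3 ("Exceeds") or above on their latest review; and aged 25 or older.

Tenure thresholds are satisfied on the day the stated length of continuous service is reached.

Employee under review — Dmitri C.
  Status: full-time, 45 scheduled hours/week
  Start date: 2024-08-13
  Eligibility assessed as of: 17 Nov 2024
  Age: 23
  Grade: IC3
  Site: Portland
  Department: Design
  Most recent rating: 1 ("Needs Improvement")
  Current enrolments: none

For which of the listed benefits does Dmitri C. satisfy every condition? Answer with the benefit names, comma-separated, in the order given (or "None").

None

Service from 2024-08-13 to 17 Nov 2024: 96 days.
Paid Family Leave — status full-time ✗ (requires part-time or seasonal) → not eligible.
Dependent Care FSA — service 96 days < 120 days ✗ → not eligible.
Charitable Gift Match — service 96 days < 5 years (≈1825 days) ✗ → not eligible.
Travel Insurance — service 96 days ≥ 30 days ✓; grade IC3 ≥ IC3 ✓; site Portland ✗ (not Lyon or Spokane) → not eligible.
Paid Parental Leave — status full-time ✓; 45 hrs/wk ≥ 35 ✓; grade IC3 ≥ IC3 ✓; dept Design ✗ → not eligible.
Spot Bonus Program — status full-time ✓; service 96 days < 18 months (≈540 days) ✗ → not eligible.
Medical Plan — status full-time ✓ (not excluded); service 96 days < 24 months (≈720 days) ✗ → not eligible.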